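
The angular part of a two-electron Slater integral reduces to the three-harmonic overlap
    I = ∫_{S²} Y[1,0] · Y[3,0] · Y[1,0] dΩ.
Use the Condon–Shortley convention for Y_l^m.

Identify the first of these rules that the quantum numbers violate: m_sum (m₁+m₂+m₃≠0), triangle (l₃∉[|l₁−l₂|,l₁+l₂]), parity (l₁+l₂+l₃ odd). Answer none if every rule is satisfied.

triangle

m₁+m₂+m₃ = 0 + 0 + 0 = 0  ✓
triangle: |1−3|=2 ≤ l₃=1 ≤ 1+3=4  ✗
parity: l₁+l₂+l₃ = 5 is odd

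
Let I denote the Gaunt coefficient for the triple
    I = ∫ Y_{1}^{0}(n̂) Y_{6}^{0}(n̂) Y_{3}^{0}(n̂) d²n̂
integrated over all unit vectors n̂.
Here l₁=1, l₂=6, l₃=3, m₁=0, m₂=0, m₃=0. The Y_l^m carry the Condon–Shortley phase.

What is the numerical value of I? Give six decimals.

|1−6|≤3≤1+6 violated ⇒ I = 0

0.000000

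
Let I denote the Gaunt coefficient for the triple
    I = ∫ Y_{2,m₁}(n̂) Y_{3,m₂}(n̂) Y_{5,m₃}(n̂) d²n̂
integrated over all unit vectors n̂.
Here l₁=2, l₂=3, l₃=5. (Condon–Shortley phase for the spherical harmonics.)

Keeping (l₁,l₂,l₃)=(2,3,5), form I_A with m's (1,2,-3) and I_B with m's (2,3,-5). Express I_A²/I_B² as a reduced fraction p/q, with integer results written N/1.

8/15

Shared (l₁,l₂,l₃)=(2,3,5): N and (l;000)² cancel in I_A²/I_B².
A: Δ = 0!·4!·6!/11! = 1/2310; Racah Σ t=0..0: t=0:+1/720 = 1/720; ⇒ 3j(2 3 5; 1 2 -3)² = 8/165, sgn +1
B: Δ = 0!·4!·6!/11! = 1/2310; Racah Σ t=0..0: t=0:+1/17280 = 1/17280; ⇒ 3j(2 3 5; 2 3 -5)² = 1/11, sgn +1
I_A²/I_B² = (8/165)/(1/11) = 8/15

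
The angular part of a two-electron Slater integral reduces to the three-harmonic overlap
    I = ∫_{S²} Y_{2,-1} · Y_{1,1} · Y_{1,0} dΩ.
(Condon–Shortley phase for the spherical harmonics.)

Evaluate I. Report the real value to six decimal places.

Rules hold: Σm=0, L=4 even, 1≤1≤3.
N = 5·3·3 = 45
Δ = 2!·2!·0!/5! = 1/30
Racah Σ t=1..1: t=1:−1/1 = -1/1
⇒ 3j(2 1 1; 0 0 0)² = 2/15, sgn +1
Racah Σ t=2..2: t=2:+1/2 = 1/2
⇒ 3j(2 1 1; -1 1 0)² = 1/10, sgn -1
4πI² = N·(3j₀)²·(3jₘ)² = 3/5
I = -1·√(0.6/4π) = -0.21850969

-0.218510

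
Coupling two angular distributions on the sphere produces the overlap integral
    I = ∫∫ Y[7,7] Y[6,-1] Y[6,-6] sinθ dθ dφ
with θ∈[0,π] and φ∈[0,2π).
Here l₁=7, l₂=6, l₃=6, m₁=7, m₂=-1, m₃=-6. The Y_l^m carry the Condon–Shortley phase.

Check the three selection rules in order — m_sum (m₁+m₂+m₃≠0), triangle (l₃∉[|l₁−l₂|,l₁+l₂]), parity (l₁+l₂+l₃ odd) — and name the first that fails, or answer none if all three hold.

Σmᵢ = 0  ✓
l₃∈[|l₁−l₂|,l₁+l₂]=[1,13], have l₃=6  ✓
Σlᵢ = 19 ⇒ odd  ✗

parity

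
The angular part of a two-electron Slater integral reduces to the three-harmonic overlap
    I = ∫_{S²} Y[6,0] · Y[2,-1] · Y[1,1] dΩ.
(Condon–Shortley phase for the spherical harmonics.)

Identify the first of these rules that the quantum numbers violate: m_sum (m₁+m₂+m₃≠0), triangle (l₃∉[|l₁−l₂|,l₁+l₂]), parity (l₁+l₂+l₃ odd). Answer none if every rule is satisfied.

azimuthal sum: 0 − 1 + 1 = 0  ✓
4 ≤ 1 ≤ 8 (triangle on l)  ✗
L = 6 + 2 + 1 = 9 (odd)

triangle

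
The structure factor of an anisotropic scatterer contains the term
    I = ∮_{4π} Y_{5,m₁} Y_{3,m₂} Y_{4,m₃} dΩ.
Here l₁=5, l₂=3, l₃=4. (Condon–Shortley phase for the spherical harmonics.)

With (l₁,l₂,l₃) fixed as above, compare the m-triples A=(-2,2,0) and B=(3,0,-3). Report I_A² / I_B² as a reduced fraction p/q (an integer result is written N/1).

25/63

Shared (l₁,l₂,l₃)=(5,3,4): N and (l;000)² cancel in I_A²/I_B².
A: Δ = 4!·6!·2!/13! = 1/180180; Racah Σ t=3..4: t=3:−1/576 t=4:+1/864 = -1/1728; ⇒ 3j(5 3 4; -2 2 0)² = 5/1287, sgn -1
B: Δ = 4!·6!·2!/13! = 1/180180; Racah Σ t=1..2: t=1:−1/1440 t=2:+1/2880 = -1/2880; ⇒ 3j(5 3 4; 3 0 -3)² = 7/715, sgn +1
I_A²/I_B² = (5/1287)/(7/715) = 25/63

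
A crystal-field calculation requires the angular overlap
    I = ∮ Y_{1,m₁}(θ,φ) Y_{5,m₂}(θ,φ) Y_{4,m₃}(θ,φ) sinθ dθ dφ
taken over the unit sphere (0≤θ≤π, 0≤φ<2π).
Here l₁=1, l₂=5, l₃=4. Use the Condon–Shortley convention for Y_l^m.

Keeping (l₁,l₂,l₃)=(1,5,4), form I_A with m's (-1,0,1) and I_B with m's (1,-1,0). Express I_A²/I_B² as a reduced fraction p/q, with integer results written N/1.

l's match ⇒ only the (l;m) 3-j factors differ between A and B.
A: triangle coeff Δ(1,5,4) = 1/495; Σ_t [2,2]: t=2:+1/1440 = 1/1440; (3j)²=2/99 [(1 5 4; -1 0 1)], sign=-1
B: triangle coeff Δ(1,5,4) = 1/495; Σ_t [0,0]: t=0:+1/1152 = 1/1152; (3j)²=1/33 [(1 5 4; 1 -1 0)], sign=+1
I_A²/I_B² = (2/99)/(1/33) = 2/3

2/3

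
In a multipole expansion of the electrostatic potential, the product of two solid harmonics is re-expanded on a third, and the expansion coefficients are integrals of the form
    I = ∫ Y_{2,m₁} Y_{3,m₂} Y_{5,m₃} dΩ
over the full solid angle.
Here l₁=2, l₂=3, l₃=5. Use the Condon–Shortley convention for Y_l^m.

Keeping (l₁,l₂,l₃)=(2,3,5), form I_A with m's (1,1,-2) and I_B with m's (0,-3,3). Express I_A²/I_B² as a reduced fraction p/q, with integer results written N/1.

15/4

l's match ⇒ only the (l;m) 3-j factors differ between A and B.
A: triangle coeff Δ(2,3,5) = 1/2310; Σ_t [0,0]: t=0:+1/288 = 1/288; (3j)²=1/22 [(2 3 5; 1 1 -2)], sign=-1
B: triangle coeff Δ(2,3,5) = 1/2310; Σ_t [0,0]: t=0:+1/2880 = 1/2880; (3j)²=2/165 [(2 3 5; 0 -3 3)], sign=+1
I_A²/I_B² = (1/22)/(2/165) = 15/4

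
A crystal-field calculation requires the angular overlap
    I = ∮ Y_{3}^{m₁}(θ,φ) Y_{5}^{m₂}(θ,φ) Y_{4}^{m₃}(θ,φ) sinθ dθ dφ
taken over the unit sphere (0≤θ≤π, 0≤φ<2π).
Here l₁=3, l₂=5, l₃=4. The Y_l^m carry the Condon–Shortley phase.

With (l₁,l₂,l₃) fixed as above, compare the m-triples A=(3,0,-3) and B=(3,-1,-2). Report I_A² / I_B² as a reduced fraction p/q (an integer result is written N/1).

7/15

Same 3,5,4: normalisation and zero-m 3j drop out of the ratio.
A: Δ: 4! 2! 6! / 13! → 1/180180; sum: t=0:+1/5760 = 1/5760; 3j²(3 5 4; 3 0 -3) = Δ·Π!·Σ² = 5/572  (sign -1)
B: Δ: 4! 2! 6! / 13! → 1/180180; sum: t=0:+1/2304 = 1/2304; 3j²(3 5 4; 3 -1 -2) = Δ·Π!·Σ² = 75/4004  (sign +1)
I_A²/I_B² = (5/572)/(75/4004) = 7/15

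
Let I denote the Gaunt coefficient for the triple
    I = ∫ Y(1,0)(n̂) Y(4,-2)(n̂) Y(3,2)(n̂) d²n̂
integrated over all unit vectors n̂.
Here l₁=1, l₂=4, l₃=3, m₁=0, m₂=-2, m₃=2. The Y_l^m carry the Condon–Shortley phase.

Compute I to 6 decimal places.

0.213244

Checks pass: Σm=0; 8 even; l₃=3∈[3,5].
(2·1+1)(2·4+1)(2·3+1) = 189
Δ: 2! 0! 6! / 9! → 1/252
sum: t=1:−1/36 = -1/36
3j²(1 4 3; 0 0 0) = Δ·Π!·Σ² = 4/63  (sign +1)
sum: t=1:−1/120 = -1/120
3j²(1 4 3; 0 -2 2) = Δ·Π!·Σ² = 1/21  (sign +1)
combine: 4πI² = 189·4/63·1/21 = 4/7
take √, sign +1: I = 0.21324362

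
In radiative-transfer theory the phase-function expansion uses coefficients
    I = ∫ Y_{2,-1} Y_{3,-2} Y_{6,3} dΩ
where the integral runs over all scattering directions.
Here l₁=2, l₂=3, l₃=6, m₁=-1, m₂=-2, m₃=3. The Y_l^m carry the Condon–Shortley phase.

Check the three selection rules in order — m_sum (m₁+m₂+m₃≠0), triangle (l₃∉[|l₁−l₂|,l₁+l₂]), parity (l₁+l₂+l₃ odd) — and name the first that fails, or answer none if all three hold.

triangle

azimuthal sum: -1 − 2 + 3 = 0  ✓
1 ≤ 6 ≤ 5 (triangle on l)  ✗
L = 2 + 3 + 6 = 11 (odd)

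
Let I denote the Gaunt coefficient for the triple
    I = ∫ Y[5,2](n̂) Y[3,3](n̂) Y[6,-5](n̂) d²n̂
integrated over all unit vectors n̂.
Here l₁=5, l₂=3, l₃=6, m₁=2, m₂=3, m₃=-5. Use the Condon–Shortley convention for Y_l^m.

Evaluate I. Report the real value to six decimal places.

Checks pass: Σm=0; 14 even; l₃=6∈[2,8].
(2·5+1)(2·3+1)(2·6+1) = 1001
Δ: 2! 8! 4! / 15! → 1/675675
sum: t=0:+1/8640 t=1:−1/2304 t=2:+1/8640 = -7/34560
3j²(5 3 6; 0 0 0) = Δ·Π!·Σ² = 7/429  (sign -1)
sum: t=2:+1/241920 = 1/241920
3j²(5 3 6; 2 3 -5) = Δ·Π!·Σ² = 2/91  (sign -1)
combine: 4πI² = 1001·7/429·2/91 = 14/39
take √, sign +1: I = 0.16901560

0.169016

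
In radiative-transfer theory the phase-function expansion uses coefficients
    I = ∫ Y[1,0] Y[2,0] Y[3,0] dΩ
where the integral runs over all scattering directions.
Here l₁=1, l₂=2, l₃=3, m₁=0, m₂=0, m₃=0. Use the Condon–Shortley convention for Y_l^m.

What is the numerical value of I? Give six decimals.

Rules hold: Σm=0, L=6 even, 1≤3≤3.
N = 3·5·7 = 105
Δ = 0!·2!·4!/7! = 1/105
Racah Σ t=0..0: t=0:+1/4 = 1/4
⇒ 3j(1 2 3; 0 0 0)² = 3/35, sgn -1
(m-triple is (0,0,0) — same symbol as above.)
4πI² = N·(3j₀)²·(3jₘ)² = 27/35
I = +1·√(0.771429/4π) = 0.24776670

0.247767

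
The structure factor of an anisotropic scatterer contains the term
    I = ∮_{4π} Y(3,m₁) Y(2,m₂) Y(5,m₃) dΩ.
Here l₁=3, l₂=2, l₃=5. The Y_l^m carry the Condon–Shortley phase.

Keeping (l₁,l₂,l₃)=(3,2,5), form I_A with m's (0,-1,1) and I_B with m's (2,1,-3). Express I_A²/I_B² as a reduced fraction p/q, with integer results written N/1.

Shared (l₁,l₂,l₃)=(3,2,5): N and (l;000)² cancel in I_A²/I_B².
A: Δ = 0!·6!·4!/11! = 1/2310; Racah Σ t=0..0: t=0:+1/216 = 1/216; ⇒ 3j(3 2 5; 0 -1 1)² = 8/231, sgn +1
B: Δ = 0!·6!·4!/11! = 1/2310; Racah Σ t=0..0: t=0:+1/720 = 1/720; ⇒ 3j(3 2 5; 2 1 -3)² = 8/165, sgn +1
I_A²/I_B² = (8/231)/(8/165) = 5/7

5/7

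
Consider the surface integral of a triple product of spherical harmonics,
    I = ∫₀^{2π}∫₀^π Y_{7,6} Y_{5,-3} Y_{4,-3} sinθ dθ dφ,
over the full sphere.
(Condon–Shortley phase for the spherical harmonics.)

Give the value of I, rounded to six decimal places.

0.136138

m-sum 0 ✓  L=16 even ✓  2≤4≤12 ✓
Π(2lᵢ+1) = 15×11×9 = 1485
triangle coeff Δ(7,5,4) = 1/6126120
Σ_t [3,5]: t=3:−1/69120 t=4:+1/20736 t=5:−1/69120 = 1/51840
(3j)²=280/21879 [(7 5 4; 0 0 0)], sign=+1
Σ_t [0,1]: t=0:+1/9676800 t=1:−1/3628800 = -1/5806080
(3j)²=5/408 [(7 5 4; 6 -3 -3)], sign=+1
⇒ 4πI² = 875/3757
I = (+1)√(875/3757/(4π)) = 0.13613773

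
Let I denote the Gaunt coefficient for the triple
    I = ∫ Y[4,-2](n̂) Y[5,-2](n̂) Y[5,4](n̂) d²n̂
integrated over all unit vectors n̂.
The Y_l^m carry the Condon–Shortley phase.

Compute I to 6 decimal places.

0.118854

m-sum 0 ✓  L=14 even ✓  1≤5≤9 ✓
Π(2lᵢ+1) = 9×11×11 = 1089
triangle coeff Δ(4,5,5) = 1/3153150
Σ_t [0,4]: t=0:+1/69120 t=1:−1/1728 t=2:+1/576 t=3:−1/1728 t=4:+1/69120 = 7/11520
(3j)²=2/143 [(4 5 5; 0 0 0)], sign=-1
Σ_t [2,3]: t=2:+1/11520 t=3:−1/25920 = 1/20736
(3j)²=5/429 [(4 5 5; -2 -2 4)], sign=-1
⇒ 4πI² = 30/169
I = (+1)√(30/169/(4π)) = 0.11885360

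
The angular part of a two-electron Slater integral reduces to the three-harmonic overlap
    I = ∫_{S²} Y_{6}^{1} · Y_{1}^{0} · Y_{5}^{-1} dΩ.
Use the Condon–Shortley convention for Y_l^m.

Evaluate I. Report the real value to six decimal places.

Rules hold: Σm=0, L=12 even, 5≤5≤7.
N = 13·3·11 = 429
Δ = 2!·10!·0!/13! = 1/858
Racah Σ t=1..1: t=1:−1/14400 = -1/14400
⇒ 3j(6 1 5; 0 0 0)² = 6/143, sgn +1
Racah Σ t=1..1: t=1:−1/17280 = -1/17280
⇒ 3j(6 1 5; 1 0 -1)² = 35/858, sgn -1
4πI² = N·(3j₀)²·(3jₘ)² = 105/143
I = -1·√(0.734266/4π) = -0.24172507

-0.241725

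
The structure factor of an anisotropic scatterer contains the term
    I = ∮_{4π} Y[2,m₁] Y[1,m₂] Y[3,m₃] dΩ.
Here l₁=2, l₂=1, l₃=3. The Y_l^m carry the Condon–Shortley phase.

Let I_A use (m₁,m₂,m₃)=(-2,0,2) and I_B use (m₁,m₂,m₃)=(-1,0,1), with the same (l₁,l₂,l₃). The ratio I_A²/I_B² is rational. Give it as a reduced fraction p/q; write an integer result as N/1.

5/8

Shared (l₁,l₂,l₃)=(2,1,3): N and (l;000)² cancel in I_A²/I_B².
A: Δ = 0!·4!·2!/7! = 1/105; Racah Σ t=0..0: t=0:+1/24 = 1/24; ⇒ 3j(2 1 3; -2 0 2)² = 1/21, sgn -1
B: Δ = 0!·4!·2!/7! = 1/105; Racah Σ t=0..0: t=0:+1/6 = 1/6; ⇒ 3j(2 1 3; -1 0 1)² = 8/105, sgn +1
I_A²/I_B² = (1/21)/(8/105) = 5/8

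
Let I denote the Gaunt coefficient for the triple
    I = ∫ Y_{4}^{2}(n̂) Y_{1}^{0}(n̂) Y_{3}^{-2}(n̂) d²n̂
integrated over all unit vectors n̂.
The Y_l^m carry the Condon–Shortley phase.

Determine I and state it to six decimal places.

0.213244

Checks pass: Σm=0; 8 even; l₃=3∈[3,5].
(2·4+1)(2·1+1)(2·3+1) = 189
Δ: 2! 6! 0! / 9! → 1/252
sum: t=1:−1/36 = -1/36
3j²(4 1 3; 0 0 0) = Δ·Π!·Σ² = 4/63  (sign +1)
sum: t=1:−1/120 = -1/120
3j²(4 1 3; 2 0 -2) = Δ·Π!·Σ² = 1/21  (sign +1)
combine: 4πI² = 189·4/63·1/21 = 4/7
take √, sign +1: I = 0.21324362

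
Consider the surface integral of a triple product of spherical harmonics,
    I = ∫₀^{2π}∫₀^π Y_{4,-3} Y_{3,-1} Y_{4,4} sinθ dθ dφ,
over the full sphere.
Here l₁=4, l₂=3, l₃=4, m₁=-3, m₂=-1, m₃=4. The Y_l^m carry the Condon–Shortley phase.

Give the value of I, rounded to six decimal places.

l₁+l₂+l₃=11 is odd: 3j(l;000)=0 ⇒ I=0

0.000000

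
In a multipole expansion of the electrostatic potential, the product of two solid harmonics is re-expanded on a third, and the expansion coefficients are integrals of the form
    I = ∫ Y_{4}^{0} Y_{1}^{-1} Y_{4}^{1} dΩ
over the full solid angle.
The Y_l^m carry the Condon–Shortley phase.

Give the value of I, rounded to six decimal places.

0.000000

l₁+l₂+l₃=9 is odd: 3j(l;000)=0 ⇒ I=0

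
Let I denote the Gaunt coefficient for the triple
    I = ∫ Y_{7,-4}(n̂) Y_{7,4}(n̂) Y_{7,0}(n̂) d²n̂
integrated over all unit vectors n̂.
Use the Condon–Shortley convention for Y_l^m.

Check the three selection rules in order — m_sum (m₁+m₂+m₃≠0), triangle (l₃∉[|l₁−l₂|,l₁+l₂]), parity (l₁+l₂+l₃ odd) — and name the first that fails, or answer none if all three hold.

m₁+m₂+m₃ = -4 + 4 + 0 = 0  ✓
triangle: |7−7|=0 ≤ l₃=7 ≤ 7+7=14  ✓
parity: l₁+l₂+l₃ = 21 is odd  ✗

parity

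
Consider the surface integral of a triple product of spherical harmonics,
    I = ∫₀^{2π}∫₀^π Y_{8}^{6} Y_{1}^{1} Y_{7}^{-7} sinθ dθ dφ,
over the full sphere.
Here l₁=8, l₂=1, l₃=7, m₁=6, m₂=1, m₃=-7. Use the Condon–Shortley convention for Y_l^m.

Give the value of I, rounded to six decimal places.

0.030597

Rules hold: Σm=0, L=16 even, 7≤7≤9.
N = 17·3·15 = 765
Δ = 2!·14!·0!/17! = 1/2040
Racah Σ t=1..1: t=1:−1/25401600 = -1/25401600
⇒ 3j(8 1 7; 0 0 0)² = 8/255, sgn +1
Racah Σ t=2..2: t=2:+1/174356582400 = 1/174356582400
⇒ 3j(8 1 7; 6 1 -7)² = 1/2040, sgn +1
4πI² = N·(3j₀)²·(3jₘ)² = 1/85
I = +1·√(0.0117647/4π) = 0.03059748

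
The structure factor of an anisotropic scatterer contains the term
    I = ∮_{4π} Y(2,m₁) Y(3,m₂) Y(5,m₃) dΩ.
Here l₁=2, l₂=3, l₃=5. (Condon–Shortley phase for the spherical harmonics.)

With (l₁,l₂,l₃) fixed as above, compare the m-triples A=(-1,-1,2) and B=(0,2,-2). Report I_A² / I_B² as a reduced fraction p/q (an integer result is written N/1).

l's match ⇒ only the (l;m) 3-j factors differ between A and B.
A: triangle coeff Δ(2,3,5) = 1/2310; Σ_t [0,0]: t=0:+1/288 = 1/288; (3j)²=1/22 [(2 3 5; -1 -1 2)], sign=-1
B: triangle coeff Δ(2,3,5) = 1/2310; Σ_t [0,0]: t=0:+1/480 = 1/480; (3j)²=3/110 [(2 3 5; 0 2 -2)], sign=-1
I_A²/I_B² = (1/22)/(3/110) = 5/3

5/3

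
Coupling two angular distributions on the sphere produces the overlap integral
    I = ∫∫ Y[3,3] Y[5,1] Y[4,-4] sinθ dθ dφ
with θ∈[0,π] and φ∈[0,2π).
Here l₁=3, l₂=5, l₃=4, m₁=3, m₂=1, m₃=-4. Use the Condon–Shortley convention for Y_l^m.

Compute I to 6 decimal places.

Checks pass: Σm=0; 12 even; l₃=4∈[2,8].
(2·3+1)(2·5+1)(2·4+1) = 693
Δ: 4! 2! 6! / 13! → 1/180180
sum: t=1:−1/576 t=2:+1/144 t=3:−1/576 = 1/288
3j²(3 5 4; 0 0 0) = Δ·Π!·Σ² = 20/1001  (sign +1)
sum: t=0:+1/34560 = 1/34560
3j²(3 5 4; 3 1 -4) = Δ·Π!·Σ² = 1/429  (sign +1)
combine: 4πI² = 693·20/1001·1/429 = 60/1859
take √, sign +1: I = 0.05067935

0.050679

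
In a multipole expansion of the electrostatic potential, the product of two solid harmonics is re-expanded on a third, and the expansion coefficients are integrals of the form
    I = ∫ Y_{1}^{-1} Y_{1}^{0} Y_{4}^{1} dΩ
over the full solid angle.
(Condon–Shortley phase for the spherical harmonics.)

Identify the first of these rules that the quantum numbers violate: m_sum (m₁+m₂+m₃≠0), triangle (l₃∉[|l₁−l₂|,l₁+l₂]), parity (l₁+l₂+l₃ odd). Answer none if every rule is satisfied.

triangle

m₁+m₂+m₃ = -1 + 0 + 1 = 0  ✓
triangle: |1−1|=0 ≤ l₃=4 ≤ 1+1=2  ✗
parity: l₁+l₂+l₃ = 6 is even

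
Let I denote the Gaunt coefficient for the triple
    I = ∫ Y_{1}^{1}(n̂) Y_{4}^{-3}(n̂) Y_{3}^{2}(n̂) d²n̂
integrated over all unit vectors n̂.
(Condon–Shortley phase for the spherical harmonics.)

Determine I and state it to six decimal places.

-0.282095

Checks pass: Σm=0; 8 even; l₃=3∈[3,5].
(2·1+1)(2·4+1)(2·3+1) = 189
Δ: 2! 0! 6! / 9! → 1/252
sum: t=1:−1/36 = -1/36
3j²(1 4 3; 0 0 0) = Δ·Π!·Σ² = 4/63  (sign +1)
sum: t=0:+1/240 = 1/240
3j²(1 4 3; 1 -3 2) = Δ·Π!·Σ² = 1/12  (sign -1)
combine: 4πI² = 189·4/63·1/12 = 1/1
take √, sign -1: I = -0.28209479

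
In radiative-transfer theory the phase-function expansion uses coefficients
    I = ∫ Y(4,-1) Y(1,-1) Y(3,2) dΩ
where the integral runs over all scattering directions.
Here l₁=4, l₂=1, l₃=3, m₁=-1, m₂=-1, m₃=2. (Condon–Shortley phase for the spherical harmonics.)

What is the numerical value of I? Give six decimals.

-0.106622

Rules hold: Σm=0, L=8 even, 3≤3≤5.
N = 9·3·7 = 189
Δ = 2!·6!·0!/9! = 1/252
Racah Σ t=1..1: t=1:−1/36 = -1/36
⇒ 3j(4 1 3; 0 0 0)² = 4/63, sgn +1
Racah Σ t=0..0: t=0:+1/240 = 1/240
⇒ 3j(4 1 3; -1 -1 2)² = 1/84, sgn -1
4πI² = N·(3j₀)²·(3jₘ)² = 1/7
I = -1·√(0.142857/4π) = -0.10662181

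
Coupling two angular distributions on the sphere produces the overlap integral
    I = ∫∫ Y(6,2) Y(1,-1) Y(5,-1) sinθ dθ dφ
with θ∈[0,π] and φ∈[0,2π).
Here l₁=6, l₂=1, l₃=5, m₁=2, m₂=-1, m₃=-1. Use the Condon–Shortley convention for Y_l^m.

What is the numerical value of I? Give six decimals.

0.216205

Checks pass: Σm=0; 12 even; l₃=5∈[5,7].
(2·6+1)(2·1+1)(2·5+1) = 429
Δ: 2! 10! 0! / 13! → 1/858
sum: t=1:−1/14400 = -1/14400
3j²(6 1 5; 0 0 0) = Δ·Π!·Σ² = 6/143  (sign +1)
sum: t=0:+1/34560 = 1/34560
3j²(6 1 5; 2 -1 -1) = Δ·Π!·Σ² = 14/429  (sign +1)
combine: 4πI² = 429·6/143·14/429 = 84/143
take √, sign +1: I = 0.21620548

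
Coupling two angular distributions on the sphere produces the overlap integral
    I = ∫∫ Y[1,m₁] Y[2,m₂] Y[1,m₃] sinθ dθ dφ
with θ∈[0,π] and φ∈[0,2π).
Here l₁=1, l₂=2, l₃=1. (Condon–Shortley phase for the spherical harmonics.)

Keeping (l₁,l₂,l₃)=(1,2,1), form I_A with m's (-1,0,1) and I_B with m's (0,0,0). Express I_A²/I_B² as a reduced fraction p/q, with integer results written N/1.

1/4

Shared (l₁,l₂,l₃)=(1,2,1): N and (l;000)² cancel in I_A²/I_B².
A: Δ = 2!·0!·2!/5! = 1/30; Racah Σ t=2..2: t=2:+1/4 = 1/4; ⇒ 3j(1 2 1; -1 0 1)² = 1/30, sgn +1
B: Δ = 2!·0!·2!/5! = 1/30; Racah Σ t=1..1: t=1:−1/1 = -1/1; ⇒ 3j(1 2 1; 0 0 0)² = 2/15, sgn +1
I_A²/I_B² = (1/30)/(2/15) = 1/4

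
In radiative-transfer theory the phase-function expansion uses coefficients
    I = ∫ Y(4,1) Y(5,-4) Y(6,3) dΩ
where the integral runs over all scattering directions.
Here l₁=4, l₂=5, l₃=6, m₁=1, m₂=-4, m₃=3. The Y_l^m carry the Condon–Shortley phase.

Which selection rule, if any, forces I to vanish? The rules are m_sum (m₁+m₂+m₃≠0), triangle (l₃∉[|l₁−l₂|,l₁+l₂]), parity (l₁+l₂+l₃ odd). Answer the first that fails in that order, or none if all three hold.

Σmᵢ = 0  ✓
l₃∈[|l₁−l₂|,l₁+l₂]=[1,9], have l₃=6  ✓
Σlᵢ = 15 ⇒ odd  ✗

parity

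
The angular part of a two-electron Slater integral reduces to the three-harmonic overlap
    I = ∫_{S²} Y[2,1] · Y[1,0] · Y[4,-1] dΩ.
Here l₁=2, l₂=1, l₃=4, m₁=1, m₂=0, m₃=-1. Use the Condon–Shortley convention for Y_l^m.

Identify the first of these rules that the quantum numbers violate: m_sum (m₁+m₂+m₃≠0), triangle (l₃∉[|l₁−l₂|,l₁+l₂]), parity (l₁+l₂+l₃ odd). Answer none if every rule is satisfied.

triangle

m₁+m₂+m₃ = 1 + 0 − 1 = 0  ✓
triangle: |2−1|=1 ≤ l₃=4 ≤ 2+1=3  ✗
parity: l₁+l₂+l₃ = 7 is odd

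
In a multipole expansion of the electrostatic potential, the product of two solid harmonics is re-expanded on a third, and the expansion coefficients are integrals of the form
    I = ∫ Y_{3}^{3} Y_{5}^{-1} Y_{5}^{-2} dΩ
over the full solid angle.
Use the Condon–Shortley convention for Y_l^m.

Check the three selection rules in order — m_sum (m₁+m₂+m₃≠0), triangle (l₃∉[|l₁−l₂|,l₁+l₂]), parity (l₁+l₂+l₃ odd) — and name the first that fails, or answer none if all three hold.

parity

Σmᵢ = 0  ✓
l₃∈[|l₁−l₂|,l₁+l₂]=[2,8], have l₃=5  ✓
Σlᵢ = 13 ⇒ odd  ✗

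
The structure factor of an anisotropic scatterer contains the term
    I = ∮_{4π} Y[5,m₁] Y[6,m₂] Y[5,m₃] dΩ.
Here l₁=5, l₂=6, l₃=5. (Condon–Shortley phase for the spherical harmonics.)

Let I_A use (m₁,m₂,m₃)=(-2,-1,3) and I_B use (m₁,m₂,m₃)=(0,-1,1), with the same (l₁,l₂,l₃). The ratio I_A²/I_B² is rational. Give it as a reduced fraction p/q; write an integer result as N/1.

l's match ⇒ only the (l;m) 3-j factors differ between A and B.
A: triangle coeff Δ(5,6,5) = 1/28588560; Σ_t [3,5]: t=3:−1/41472 t=4:+1/34560 t=5:−1/345600 = 1/518400; (3j)²=7/36465 [(5 6 5; -2 -1 3)], sign=+1
B: triangle coeff Δ(5,6,5) = 1/28588560; Σ_t [1,5]: t=1:−1/138240 t=2:+1/10368 t=3:−1/6912 t=4:+1/34560 t=5:−1/2073600 = -7/259200; (3j)²=28/7293 [(5 6 5; 0 -1 1)], sign=-1
I_A²/I_B² = (7/36465)/(28/7293) = 1/20

1/20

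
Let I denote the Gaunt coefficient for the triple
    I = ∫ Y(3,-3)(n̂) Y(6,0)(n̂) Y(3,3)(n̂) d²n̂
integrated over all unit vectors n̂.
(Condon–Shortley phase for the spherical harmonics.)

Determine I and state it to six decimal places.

0.011854

m-sum 0 ✓  L=12 even ✓  3≤3≤9 ✓
Π(2lᵢ+1) = 7×13×7 = 637
triangle coeff Δ(3,6,3) = 1/12012
Σ_t [3,3]: t=3:−1/1296 = -1/1296
(3j)²=100/3003 [(3 6 3; 0 0 0)], sign=+1
Σ_t [6,6]: t=6:+1/518400 = 1/518400
(3j)²=1/12012 [(3 6 3; -3 0 3)], sign=+1
⇒ 4πI² = 25/14157
I = (+1)√(25/14157/(4π)) = 0.01185440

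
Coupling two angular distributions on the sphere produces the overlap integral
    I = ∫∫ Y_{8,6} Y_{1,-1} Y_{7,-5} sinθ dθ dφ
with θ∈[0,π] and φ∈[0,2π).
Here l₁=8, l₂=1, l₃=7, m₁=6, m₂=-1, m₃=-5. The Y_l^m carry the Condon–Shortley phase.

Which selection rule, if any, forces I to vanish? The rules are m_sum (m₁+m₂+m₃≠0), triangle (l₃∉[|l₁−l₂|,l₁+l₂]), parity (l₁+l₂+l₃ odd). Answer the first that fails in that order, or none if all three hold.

none

m₁+m₂+m₃ = 6 − 1 − 5 = 0  ✓
triangle: |8−1|=7 ≤ l₃=7 ≤ 8+1=9  ✓
parity: l₁+l₂+l₃ = 16 is even  ✓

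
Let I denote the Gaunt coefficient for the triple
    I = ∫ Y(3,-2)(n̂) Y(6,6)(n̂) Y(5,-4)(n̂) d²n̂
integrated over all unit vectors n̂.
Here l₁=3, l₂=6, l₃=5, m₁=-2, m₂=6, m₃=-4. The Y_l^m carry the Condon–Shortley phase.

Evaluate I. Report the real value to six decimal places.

m-sum 0 ✓  L=14 even ✓  3≤5≤9 ✓
Π(2lᵢ+1) = 7×13×11 = 1001
triangle coeff Δ(3,6,5) = 1/675675
Σ_t [1,3]: t=1:−1/8640 t=2:+1/2304 t=3:−1/8640 = 7/34560
(3j)²=7/429 [(3 6 5; 0 0 0)], sign=-1
Σ_t [4,4]: t=4:+1/967680 = 1/967680
(3j)²=3/91 [(3 6 5; -2 6 -4)], sign=-1
⇒ 4πI² = 7/13
I = (+1)√(7/13/(4π)) = 0.20700098

0.207001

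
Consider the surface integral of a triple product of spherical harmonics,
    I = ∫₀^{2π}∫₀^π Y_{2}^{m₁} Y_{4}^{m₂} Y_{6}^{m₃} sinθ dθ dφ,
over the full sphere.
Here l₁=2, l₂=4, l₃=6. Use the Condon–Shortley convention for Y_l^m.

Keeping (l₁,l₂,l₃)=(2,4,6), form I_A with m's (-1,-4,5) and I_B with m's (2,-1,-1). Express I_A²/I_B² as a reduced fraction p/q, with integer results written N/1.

Same 2,4,6: normalisation and zero-m 3j drop out of the ratio.
A: Δ: 0! 4! 8! / 13! → 1/6435; sum: t=0:+1/241920 = 1/241920; 3j²(2 4 6; -1 -4 5) = Δ·Π!·Σ² = 1/39  (sign -1)
B: Δ: 0! 4! 8! / 13! → 1/6435; sum: t=0:+1/17280 = 1/17280; 3j²(2 4 6; 2 -1 -1) = Δ·Π!·Σ² = 7/1287  (sign -1)
I_A²/I_B² = (1/39)/(7/1287) = 33/7

33/7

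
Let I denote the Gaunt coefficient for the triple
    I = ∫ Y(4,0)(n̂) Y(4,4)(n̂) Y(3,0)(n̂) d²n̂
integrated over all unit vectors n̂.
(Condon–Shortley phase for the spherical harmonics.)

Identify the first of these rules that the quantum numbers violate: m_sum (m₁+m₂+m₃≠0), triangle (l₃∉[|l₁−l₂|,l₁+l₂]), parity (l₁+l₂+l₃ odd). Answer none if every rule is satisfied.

azimuthal sum: 0 + 4 + 0 = 4  ✗
0 ≤ 3 ≤ 8 (triangle on l)
L = 4 + 4 + 3 = 11 (odd)

m_sum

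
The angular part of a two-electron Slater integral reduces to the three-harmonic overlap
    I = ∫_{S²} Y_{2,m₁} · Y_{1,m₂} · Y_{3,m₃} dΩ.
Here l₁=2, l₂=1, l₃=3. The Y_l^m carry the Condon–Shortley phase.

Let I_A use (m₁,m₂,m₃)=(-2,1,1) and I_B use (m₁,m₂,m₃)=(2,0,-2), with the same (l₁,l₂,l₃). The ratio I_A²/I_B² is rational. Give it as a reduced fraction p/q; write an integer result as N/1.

Shared (l₁,l₂,l₃)=(2,1,3): N and (l;000)² cancel in I_A²/I_B².
A: Δ = 0!·4!·2!/7! = 1/105; Racah Σ t=0..0: t=0:+1/48 = 1/48; ⇒ 3j(2 1 3; -2 1 1)² = 1/105, sgn +1
B: Δ = 0!·4!·2!/7! = 1/105; Racah Σ t=0..0: t=0:+1/24 = 1/24; ⇒ 3j(2 1 3; 2 0 -2)² = 1/21, sgn -1
I_A²/I_B² = (1/105)/(1/21) = 1/5

1/5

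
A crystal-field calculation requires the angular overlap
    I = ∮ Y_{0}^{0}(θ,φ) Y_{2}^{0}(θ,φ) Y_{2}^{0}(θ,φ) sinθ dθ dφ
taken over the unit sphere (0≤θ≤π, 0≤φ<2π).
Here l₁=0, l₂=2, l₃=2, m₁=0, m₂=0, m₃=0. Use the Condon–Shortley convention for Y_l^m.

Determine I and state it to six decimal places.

Checks pass: Σm=0; 4 even; l₃=2∈[2,2].
(2·0+1)(2·2+1)(2·2+1) = 25
Δ: 0! 0! 4! / 5! → 1/5
sum: t=0:+1/4 = 1/4
3j²(0 2 2; 0 0 0) = Δ·Π!·Σ² = 1/5  (sign +1)
(m-triple is (0,0,0) — same symbol as above.)
combine: 4πI² = 25·1/5·1/5 = 1/1
take √, sign +1: I = 0.28209479

0.282095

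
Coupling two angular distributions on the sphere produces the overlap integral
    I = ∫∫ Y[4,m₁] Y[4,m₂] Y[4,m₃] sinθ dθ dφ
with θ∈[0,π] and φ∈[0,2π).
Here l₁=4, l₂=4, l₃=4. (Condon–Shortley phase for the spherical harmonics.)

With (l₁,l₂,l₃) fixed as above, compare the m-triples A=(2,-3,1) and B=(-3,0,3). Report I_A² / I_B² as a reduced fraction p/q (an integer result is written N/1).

10/63

l's match ⇒ only the (l;m) 3-j factors differ between A and B.
A: triangle coeff Δ(4,4,4) = 1/450450; Σ_t [0,1]: t=0:+1/576 t=1:−1/864 = 1/1728; (3j)²=5/1287 [(4 4 4; 2 -3 1)], sign=-1
B: triangle coeff Δ(4,4,4) = 1/450450; Σ_t [3,4]: t=3:−1/864 t=4:+1/3456 = -1/1152; (3j)²=7/286 [(4 4 4; -3 0 3)], sign=+1
I_A²/I_B² = (5/1287)/(7/286) = 10/63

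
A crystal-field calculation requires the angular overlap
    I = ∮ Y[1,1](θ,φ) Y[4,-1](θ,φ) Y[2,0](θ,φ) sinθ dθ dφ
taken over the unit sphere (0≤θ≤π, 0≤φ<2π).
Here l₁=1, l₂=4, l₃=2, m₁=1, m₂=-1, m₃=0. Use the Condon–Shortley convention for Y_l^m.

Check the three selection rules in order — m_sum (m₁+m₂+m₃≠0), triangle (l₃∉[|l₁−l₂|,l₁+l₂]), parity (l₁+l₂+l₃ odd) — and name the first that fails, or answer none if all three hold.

triangle

m₁+m₂+m₃ = 1 − 1 + 0 = 0  ✓
triangle: |1−4|=3 ≤ l₃=2 ≤ 1+4=5  ✗
parity: l₁+l₂+l₃ = 7 is odd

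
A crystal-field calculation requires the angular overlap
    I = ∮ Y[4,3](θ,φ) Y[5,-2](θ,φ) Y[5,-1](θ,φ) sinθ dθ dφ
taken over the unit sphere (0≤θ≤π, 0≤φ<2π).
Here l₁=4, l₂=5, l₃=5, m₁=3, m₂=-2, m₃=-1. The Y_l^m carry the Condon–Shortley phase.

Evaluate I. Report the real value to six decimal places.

m-sum 0 ✓  L=14 even ✓  1≤5≤9 ✓
Π(2lᵢ+1) = 9×11×11 = 1089
triangle coeff Δ(4,5,5) = 1/3153150
Σ_t [0,4]: t=0:+1/69120 t=1:−1/1728 t=2:+1/576 t=3:−1/1728 t=4:+1/69120 = 7/11520
(3j)²=2/143 [(4 5 5; 0 0 0)], sign=-1
Σ_t [0,1]: t=0:+1/5184 t=1:−1/6912 = 1/20736
(3j)²=5/2574 [(4 5 5; 3 -2 -1)], sign=+1
⇒ 4πI² = 5/169
I = (-1)√(5/169/(4π)) = -0.04852178

-0.048522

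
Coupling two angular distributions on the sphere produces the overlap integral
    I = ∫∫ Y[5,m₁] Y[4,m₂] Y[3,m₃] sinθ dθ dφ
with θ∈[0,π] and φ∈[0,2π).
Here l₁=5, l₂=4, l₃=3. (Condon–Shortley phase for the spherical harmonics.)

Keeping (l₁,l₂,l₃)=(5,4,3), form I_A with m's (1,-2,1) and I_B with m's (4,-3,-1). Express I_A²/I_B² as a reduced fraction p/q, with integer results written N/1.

1849/294

Shared (l₁,l₂,l₃)=(5,4,3): N and (l;000)² cancel in I_A²/I_B².
A: Δ = 6!·4!·2!/13! = 1/180180; Racah Σ t=0..2: t=0:+1/34560 t=1:−1/720 t=2:+1/384 = 43/34560; ⇒ 3j(5 4 3; 1 -2 1)² = 1849/180180, sgn +1
B: Δ = 6!·4!·2!/13! = 1/180180; Racah Σ t=0..1: t=0:+1/4320 t=1:−1/5760 = 1/17280; ⇒ 3j(5 4 3; 4 -3 -1)² = 7/4290, sgn +1
I_A²/I_B² = (1849/180180)/(7/4290) = 1849/294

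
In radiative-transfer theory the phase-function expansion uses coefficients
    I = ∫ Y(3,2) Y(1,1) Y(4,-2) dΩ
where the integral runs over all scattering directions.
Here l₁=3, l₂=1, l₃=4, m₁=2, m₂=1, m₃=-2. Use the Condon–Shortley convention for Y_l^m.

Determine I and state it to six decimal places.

2 + 1 − 2 = 1 ≠ 0: azimuthal integral kills it; I = 0

0.000000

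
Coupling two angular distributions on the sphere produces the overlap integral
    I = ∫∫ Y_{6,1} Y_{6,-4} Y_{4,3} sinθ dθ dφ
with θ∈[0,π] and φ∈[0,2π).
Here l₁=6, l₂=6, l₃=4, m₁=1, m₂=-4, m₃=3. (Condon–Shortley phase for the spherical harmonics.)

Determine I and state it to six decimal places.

m-sum 0 ✓  L=16 even ✓  0≤4≤12 ✓
Π(2lᵢ+1) = 13×13×9 = 1521
triangle coeff Δ(6,6,4) = 1/15315300
Σ_t [2,6]: t=2:+1/829440 t=3:−1/25920 t=4:+1/9216 t=5:−1/25920 t=6:+1/829440 = 7/207360
(3j)²=28/2431 [(6 6 4; 0 0 0)], sign=+1
Σ_t [1,2]: t=1:−1/725760 t=2:+1/207360 = 1/290304
(3j)²=125/7293 [(6 6 4; 1 -4 3)], sign=-1
⇒ 4πI² = 10500/34969
I = (-1)√(10500/34969/(4π)) = -0.15457815

-0.154578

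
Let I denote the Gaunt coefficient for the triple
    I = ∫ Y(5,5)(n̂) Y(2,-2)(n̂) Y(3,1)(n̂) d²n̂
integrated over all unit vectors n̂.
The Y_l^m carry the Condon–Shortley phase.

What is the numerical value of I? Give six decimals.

0.000000

Σmᵢ = 4 ≠ 0, so the φ-integral vanishes; I = 0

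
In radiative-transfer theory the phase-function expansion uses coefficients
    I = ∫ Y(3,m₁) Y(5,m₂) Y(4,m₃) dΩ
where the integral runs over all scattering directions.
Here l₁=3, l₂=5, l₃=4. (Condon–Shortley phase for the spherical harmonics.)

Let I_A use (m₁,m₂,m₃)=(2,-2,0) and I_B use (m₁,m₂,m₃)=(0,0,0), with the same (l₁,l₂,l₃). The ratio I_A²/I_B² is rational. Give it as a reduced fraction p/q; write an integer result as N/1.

Same 3,5,4: normalisation and zero-m 3j drop out of the ratio.
A: Δ: 4! 2! 6! / 13! → 1/180180; sum: t=0:+1/864 t=1:−1/576 = -1/1728; 3j²(3 5 4; 2 -2 0) = Δ·Π!·Σ² = 5/1287  (sign -1)
B: Δ: 4! 2! 6! / 13! → 1/180180; sum: t=1:−1/576 t=2:+1/144 t=3:−1/576 = 1/288; 3j²(3 5 4; 0 0 0) = Δ·Π!·Σ² = 20/1001  (sign +1)
I_A²/I_B² = (5/1287)/(20/1001) = 7/36

7/36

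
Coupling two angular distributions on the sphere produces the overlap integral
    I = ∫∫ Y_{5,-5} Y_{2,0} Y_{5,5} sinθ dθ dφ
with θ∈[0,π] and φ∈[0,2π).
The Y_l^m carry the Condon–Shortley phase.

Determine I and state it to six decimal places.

Checks pass: Σm=0; 12 even; l₃=5∈[3,7].
(2·5+1)(2·2+1)(2·5+1) = 605
Δ: 2! 8! 2! / 13! → 1/38610
sum: t=0:+1/2880 t=1:−1/576 t=2:+1/2880 = -1/960
3j²(5 2 5; 0 0 0) = Δ·Π!·Σ² = 10/429  (sign +1)
sum: t=2:+1/161280 = 1/161280
3j²(5 2 5; -5 0 5) = Δ·Π!·Σ² = 15/286  (sign +1)
combine: 4πI² = 605·10/429·15/286 = 125/169
take √, sign +1: I = 0.24260890

0.242609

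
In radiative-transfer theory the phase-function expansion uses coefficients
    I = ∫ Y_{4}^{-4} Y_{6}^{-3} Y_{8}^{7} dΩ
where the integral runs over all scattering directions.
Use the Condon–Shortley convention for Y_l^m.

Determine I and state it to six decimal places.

0.176610

m-sum 0 ✓  L=18 even ✓  2≤8≤10 ✓
Π(2lᵢ+1) = 9×13×17 = 1989
triangle coeff Δ(4,6,8) = 1/23279256
Σ_t [0,2]: t=0:+1/1658880 t=1:−1/518400 t=2:+1/1658880 = -1/1382400
(3j)²=504/46189 [(4 6 8; 0 0 0)], sign=-1
Σ_t [2,2]: t=2:+1/522547200 = 1/522547200
(3j)²=35/1938 [(4 6 8; -4 -3 7)], sign=-1
⇒ 4πI² = 26460/67507
I = (+1)√(26460/67507/(4π)) = 0.17661012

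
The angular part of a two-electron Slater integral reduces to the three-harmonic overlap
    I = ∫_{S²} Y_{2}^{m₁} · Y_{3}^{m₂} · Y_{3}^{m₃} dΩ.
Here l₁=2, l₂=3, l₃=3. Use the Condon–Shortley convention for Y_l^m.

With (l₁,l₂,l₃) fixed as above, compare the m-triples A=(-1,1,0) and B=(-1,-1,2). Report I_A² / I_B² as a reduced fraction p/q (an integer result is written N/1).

Same 2,3,3: normalisation and zero-m 3j drop out of the ratio.
A: Δ: 2! 2! 4! / 9! → 1/3780; sum: t=1:−1/12 t=2:+1/8 = 1/24; 3j²(2 3 3; -1 1 0) = Δ·Π!·Σ² = 1/210  (sign -1)
B: Δ: 2! 2! 4! / 9! → 1/3780; sum: t=1:−1/12 t=2:+1/48 = -1/16; 3j²(2 3 3; -1 -1 2) = Δ·Π!·Σ² = 1/28  (sign +1)
I_A²/I_B² = (1/210)/(1/28) = 2/15

2/15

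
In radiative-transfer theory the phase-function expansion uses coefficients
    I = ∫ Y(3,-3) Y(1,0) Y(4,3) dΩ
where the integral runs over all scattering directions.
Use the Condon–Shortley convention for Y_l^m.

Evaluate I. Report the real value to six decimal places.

Checks pass: Σm=0; 8 even; l₃=4∈[2,4].
(2·3+1)(2·1+1)(2·4+1) = 189
Δ: 0! 6! 2! / 9! → 1/252
sum: t=0:+1/36 = 1/36
3j²(3 1 4; 0 0 0) = Δ·Π!·Σ² = 4/63  (sign +1)
sum: t=0:+1/720 = 1/720
3j²(3 1 4; -3 0 3) = Δ·Π!·Σ² = 1/36  (sign -1)
combine: 4πI² = 189·4/63·1/36 = 1/3
take √, sign -1: I = -0.16286750

-0.162868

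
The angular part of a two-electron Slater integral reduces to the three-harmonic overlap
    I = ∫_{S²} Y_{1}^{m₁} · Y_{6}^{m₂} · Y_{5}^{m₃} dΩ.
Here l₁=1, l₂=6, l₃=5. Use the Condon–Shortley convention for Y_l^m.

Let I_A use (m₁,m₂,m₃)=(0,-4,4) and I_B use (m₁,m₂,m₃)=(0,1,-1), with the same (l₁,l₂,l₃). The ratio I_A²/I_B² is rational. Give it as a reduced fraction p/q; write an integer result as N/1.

Same 1,6,5: normalisation and zero-m 3j drop out of the ratio.
A: Δ: 2! 0! 10! / 13! → 1/858; sum: t=1:−1/362880 = -1/362880; 3j²(1 6 5; 0 -4 4) = Δ·Π!·Σ² = 10/429  (sign +1)
B: Δ: 2! 0! 10! / 13! → 1/858; sum: t=1:−1/17280 = -1/17280; 3j²(1 6 5; 0 1 -1) = Δ·Π!·Σ² = 35/858  (sign -1)
I_A²/I_B² = (10/429)/(35/858) = 4/7

4/7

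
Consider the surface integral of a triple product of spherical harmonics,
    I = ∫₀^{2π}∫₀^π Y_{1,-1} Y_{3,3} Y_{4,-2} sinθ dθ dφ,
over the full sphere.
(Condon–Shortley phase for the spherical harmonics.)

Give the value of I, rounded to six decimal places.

Checks pass: Σm=0; 8 even; l₃=4∈[2,4].
(2·1+1)(2·3+1)(2·4+1) = 189
Δ: 0! 2! 6! / 9! → 1/252
sum: t=0:+1/36 = 1/36
3j²(1 3 4; 0 0 0) = Δ·Π!·Σ² = 4/63  (sign +1)
sum: t=0:+1/1440 = 1/1440
3j²(1 3 4; -1 3 -2) = Δ·Π!·Σ² = 1/252  (sign +1)
combine: 4πI² = 189·4/63·1/252 = 1/21
take √, sign +1: I = 0.06155813

0.061558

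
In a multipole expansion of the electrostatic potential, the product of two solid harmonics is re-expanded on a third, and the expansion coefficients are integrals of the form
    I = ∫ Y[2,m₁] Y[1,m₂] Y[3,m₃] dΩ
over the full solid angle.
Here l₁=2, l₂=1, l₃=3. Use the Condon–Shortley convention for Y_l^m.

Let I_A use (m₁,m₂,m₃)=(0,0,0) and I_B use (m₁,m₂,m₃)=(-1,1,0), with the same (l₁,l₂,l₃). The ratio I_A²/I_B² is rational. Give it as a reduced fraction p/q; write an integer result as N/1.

3/1

l's match ⇒ only the (l;m) 3-j factors differ between A and B.
A: triangle coeff Δ(2,1,3) = 1/105; Σ_t [0,0]: t=0:+1/4 = 1/4; (3j)²=3/35 [(2 1 3; 0 0 0)], sign=-1
B: triangle coeff Δ(2,1,3) = 1/105; Σ_t [0,0]: t=0:+1/12 = 1/12; (3j)²=1/35 [(2 1 3; -1 1 0)], sign=-1
I_A²/I_B² = (3/35)/(1/35) = 3/1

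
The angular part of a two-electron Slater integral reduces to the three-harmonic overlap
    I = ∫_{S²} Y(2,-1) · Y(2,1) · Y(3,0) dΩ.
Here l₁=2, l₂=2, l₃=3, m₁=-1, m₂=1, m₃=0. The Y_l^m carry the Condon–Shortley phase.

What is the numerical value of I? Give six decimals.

L=7 odd ⇒ parity kills the (l;000) factor ⇒ I = 0

0.000000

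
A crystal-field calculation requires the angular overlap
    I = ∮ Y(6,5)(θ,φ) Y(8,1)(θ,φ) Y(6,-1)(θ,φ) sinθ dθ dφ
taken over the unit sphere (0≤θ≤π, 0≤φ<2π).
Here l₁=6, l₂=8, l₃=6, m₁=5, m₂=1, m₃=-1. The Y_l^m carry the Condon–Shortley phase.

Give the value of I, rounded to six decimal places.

5 + 1 − 1 = 5 ≠ 0: azimuthal integral kills it; I = 0

0.000000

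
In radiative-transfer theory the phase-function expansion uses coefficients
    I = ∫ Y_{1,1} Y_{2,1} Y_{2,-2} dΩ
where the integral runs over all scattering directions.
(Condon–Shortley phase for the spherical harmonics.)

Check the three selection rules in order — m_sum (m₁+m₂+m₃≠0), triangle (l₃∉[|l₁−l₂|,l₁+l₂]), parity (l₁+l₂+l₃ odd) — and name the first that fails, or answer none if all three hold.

m₁+m₂+m₃ = 1 + 1 − 2 = 0  ✓
triangle: |1−2|=1 ≤ l₃=2 ≤ 1+2=3  ✓
parity: l₁+l₂+l₃ = 5 is odd  ✗

parity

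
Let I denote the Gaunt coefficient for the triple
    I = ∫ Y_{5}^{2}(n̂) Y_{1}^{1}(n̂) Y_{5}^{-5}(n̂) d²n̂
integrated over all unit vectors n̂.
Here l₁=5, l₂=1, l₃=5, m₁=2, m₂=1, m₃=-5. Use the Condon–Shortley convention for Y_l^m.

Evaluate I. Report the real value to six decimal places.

Σmᵢ = -2 ≠ 0, so the φ-integral vanishes; I = 0

0.000000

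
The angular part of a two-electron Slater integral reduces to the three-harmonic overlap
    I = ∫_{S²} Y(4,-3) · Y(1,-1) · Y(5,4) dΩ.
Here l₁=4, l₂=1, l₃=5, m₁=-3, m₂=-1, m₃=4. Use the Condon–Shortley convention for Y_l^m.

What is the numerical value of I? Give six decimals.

0.294638

Checks pass: Σm=0; 10 even; l₃=5∈[3,5].
(2·4+1)(2·1+1)(2·5+1) = 297
Δ: 0! 8! 2! / 11! → 1/495
sum: t=0:+1/576 = 1/576
3j²(4 1 5; 0 0 0) = Δ·Π!·Σ² = 5/99  (sign -1)
sum: t=0:+1/10080 = 1/10080
3j²(4 1 5; -3 -1 4) = Δ·Π!·Σ² = 4/55  (sign -1)
combine: 4πI² = 297·5/99·4/55 = 12/11
take √, sign +1: I = 0.29463840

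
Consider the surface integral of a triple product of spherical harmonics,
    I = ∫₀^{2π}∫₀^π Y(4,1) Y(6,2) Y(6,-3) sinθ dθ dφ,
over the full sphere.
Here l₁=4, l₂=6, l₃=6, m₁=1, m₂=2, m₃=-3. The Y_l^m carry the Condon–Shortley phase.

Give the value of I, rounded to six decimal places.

-0.131554

Rules hold: Σm=0, L=16 even, 2≤6≤10.
N = 9·13·13 = 1521
Δ = 4!·4!·8!/17! = 1/15315300
Racah Σ t=0..4: t=0:+1/829440 t=1:−1/25920 t=2:+1/9216 t=3:−1/25920 t=4:+1/829440 = 7/207360
⇒ 3j(4 6 6; 0 0 0)² = 28/2431, sgn +1
Racah Σ t=0..3: t=0:+1/5806080 t=1:−1/120960 t=2:+1/34560 t=3:−1/103680 = 13/1161216
⇒ 3j(4 6 6; 1 2 -3)² = 65/5236, sgn -1
4πI² = N·(3j₀)²·(3jₘ)² = 7605/34969
I = -1·√(0.217478/4π) = -0.13155370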